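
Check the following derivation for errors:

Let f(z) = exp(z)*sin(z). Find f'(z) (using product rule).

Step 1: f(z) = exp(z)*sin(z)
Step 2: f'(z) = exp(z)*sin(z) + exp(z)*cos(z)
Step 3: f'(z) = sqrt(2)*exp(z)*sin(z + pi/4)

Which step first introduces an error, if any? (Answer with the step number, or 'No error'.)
No error

All steps in this derivation are correct.
The final answer f'(z) = sqrt(2)*exp(z)*sin(z + pi/4) is valid.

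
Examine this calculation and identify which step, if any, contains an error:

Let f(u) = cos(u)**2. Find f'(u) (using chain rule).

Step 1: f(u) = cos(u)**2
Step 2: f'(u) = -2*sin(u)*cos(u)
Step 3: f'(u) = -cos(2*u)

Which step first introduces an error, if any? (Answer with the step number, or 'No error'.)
Step 3

Step 3 is incorrect due to a wrong trig function.
The step shows: -cos(2*u)
The correct value should be: -sin(2*u)

Explanation: sin(2*u) was incorrectly written as cos(2*u): the term -sin(2*u) was incorrectly written as -cos(2*u)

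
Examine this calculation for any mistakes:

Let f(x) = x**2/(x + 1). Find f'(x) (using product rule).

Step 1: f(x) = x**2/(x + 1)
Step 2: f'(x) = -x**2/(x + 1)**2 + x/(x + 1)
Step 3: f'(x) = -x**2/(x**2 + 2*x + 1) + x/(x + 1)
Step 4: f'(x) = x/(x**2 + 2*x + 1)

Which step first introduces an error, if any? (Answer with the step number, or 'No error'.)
Step 2

Step 2 is incorrect due to a wrong coefficient.
The step shows: -x**2/(x + 1)**2 + x/(x + 1)
The correct value should be: -x**2/(x + 1)**2 + 2*x/(x + 1)

Explanation: The coefficient 2 was incorrectly written as 1: the term 2*x/(x + 1) was incorrectly written as x/(x + 1)
The later steps are derived from this incorrect expression, so the error originates in Step 2.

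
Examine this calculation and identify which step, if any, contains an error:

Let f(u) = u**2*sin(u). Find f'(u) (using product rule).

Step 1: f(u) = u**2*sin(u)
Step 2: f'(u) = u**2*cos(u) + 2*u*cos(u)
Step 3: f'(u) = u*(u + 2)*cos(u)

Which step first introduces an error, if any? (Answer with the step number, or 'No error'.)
Step 2

Step 2 is incorrect due to a wrong trig function.
The step shows: u**2*cos(u) + 2*u*cos(u)
The correct value should be: u**2*cos(u) + 2*u*sin(u)

Explanation: sin(u) was incorrectly written as cos(u): the term 2*u*sin(u) was incorrectly written as 2*u*cos(u)
The later steps are derived from this incorrect expression, so the error originates in Step 2.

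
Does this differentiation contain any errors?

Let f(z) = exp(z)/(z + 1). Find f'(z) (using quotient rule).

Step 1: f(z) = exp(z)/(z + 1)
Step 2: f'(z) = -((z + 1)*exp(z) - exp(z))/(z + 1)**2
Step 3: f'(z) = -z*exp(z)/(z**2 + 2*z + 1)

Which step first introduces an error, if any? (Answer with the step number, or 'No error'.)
Step 2

Step 2 is incorrect due to a sign flip.
The step shows: -((z + 1)*exp(z) - exp(z))/(z + 1)**2
The correct value should be: ((z + 1)*exp(z) - exp(z))/(z + 1)**2

Explanation: The sign of the whole expression was flipped: the term ((z + 1)*exp(z) - exp(z))/(z + 1)**2 was incorrectly written as -((z + 1)*exp(z) - exp(z))/(z + 1)**2
The later steps are derived from this incorrect expression, so the error originates in Step 2.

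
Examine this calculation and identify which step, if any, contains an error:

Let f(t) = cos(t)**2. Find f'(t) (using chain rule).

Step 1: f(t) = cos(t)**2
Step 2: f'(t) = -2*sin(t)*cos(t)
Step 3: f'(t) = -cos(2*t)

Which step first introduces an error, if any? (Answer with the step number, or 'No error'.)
Step 3

Step 3 is incorrect due to a wrong trig function.
The step shows: -cos(2*t)
The correct value should be: -sin(2*t)

Explanation: sin(2*t) was incorrectly written as cos(2*t): the term -sin(2*t) was incorrectly written as -cos(2*t)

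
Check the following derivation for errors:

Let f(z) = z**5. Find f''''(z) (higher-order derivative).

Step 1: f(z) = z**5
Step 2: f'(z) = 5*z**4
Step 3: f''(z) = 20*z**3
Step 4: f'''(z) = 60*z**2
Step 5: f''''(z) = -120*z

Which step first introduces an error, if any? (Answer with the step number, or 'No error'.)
Step 5

Step 5 is incorrect due to a sign flip.
The step shows: -120*z
The correct value should be: 120*z

Explanation: The sign of the whole expression was flipped: the term 120*z was incorrectly written as -120*z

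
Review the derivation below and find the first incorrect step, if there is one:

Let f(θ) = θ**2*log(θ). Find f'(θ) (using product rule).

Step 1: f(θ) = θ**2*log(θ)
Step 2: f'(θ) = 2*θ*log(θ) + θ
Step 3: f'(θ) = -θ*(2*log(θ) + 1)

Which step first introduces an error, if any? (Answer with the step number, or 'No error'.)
Step 3

Step 3 is incorrect due to a sign flip.
The step shows: -θ*(2*log(θ) + 1)
The correct value should be: θ*(2*log(θ) + 1)

Explanation: The sign of the whole expression was flipped: the term θ*(2*log(θ) + 1) was incorrectly written as -θ*(2*log(θ) + 1)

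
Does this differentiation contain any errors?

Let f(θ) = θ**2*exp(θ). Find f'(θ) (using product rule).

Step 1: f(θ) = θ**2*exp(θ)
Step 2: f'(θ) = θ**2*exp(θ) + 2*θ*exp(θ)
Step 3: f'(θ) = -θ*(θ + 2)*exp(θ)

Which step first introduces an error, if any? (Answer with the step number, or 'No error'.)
Step 3

Step 3 is incorrect due to a sign flip.
The step shows: -θ*(θ + 2)*exp(θ)
The correct value should be: θ*(θ + 2)*exp(θ)

Explanation: The sign of the whole expression was flipped: the term θ*(θ + 2)*exp(θ) was incorrectly written as -θ*(θ + 2)*exp(θ)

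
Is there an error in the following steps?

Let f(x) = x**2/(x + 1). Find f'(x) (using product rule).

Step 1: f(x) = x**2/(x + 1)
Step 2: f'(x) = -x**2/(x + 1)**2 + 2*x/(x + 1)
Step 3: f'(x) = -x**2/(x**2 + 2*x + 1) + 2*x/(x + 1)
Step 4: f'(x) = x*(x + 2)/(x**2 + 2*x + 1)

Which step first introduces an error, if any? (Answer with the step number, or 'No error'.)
No error

All steps in this derivation are correct.
The final answer f'(x) = x*(x + 2)/(x**2 + 2*x + 1) is valid.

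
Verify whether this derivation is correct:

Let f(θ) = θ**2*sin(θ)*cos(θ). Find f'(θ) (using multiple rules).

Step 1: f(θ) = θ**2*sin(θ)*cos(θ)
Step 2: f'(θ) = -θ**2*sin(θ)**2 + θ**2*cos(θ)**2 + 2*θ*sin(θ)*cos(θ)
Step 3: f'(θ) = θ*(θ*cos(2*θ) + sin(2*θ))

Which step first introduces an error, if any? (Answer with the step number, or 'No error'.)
No error

All steps in this derivation are correct.
The final answer f'(θ) = θ*(θ*cos(2*θ) + sin(2*θ)) is valid.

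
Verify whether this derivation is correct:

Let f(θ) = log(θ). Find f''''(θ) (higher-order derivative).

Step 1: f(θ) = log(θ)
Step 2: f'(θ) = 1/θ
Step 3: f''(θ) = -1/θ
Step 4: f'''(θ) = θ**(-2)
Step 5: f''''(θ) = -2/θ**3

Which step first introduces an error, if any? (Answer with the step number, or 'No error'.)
Step 3

Step 3 is incorrect due to a wrong exponent.
The step shows: -1/θ
The correct value should be: -1/θ**2

Explanation: The exponent -2 on θ was incorrectly written as -1: the term -1/θ**2 was incorrectly written as -1/θ
The later steps are derived from this incorrect expression, so the error originates in Step 3.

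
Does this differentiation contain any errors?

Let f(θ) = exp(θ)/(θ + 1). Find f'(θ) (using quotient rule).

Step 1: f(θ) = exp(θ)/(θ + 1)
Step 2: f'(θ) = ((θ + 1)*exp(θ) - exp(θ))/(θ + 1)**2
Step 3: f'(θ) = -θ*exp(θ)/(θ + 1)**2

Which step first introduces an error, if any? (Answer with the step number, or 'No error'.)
Step 3

Step 3 is incorrect due to a sign flip.
The step shows: -θ*exp(θ)/(θ + 1)**2
The correct value should be: θ*exp(θ)/(θ + 1)**2

Explanation: The sign of the whole expression was flipped: the term θ*exp(θ)/(θ + 1)**2 was incorrectly written as -θ*exp(θ)/(θ + 1)**2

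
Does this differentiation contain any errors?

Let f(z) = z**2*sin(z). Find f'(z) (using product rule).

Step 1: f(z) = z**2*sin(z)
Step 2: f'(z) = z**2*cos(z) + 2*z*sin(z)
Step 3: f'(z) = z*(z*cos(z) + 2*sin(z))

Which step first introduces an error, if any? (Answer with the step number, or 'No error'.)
No error

All steps in this derivation are correct.
The final answer f'(z) = z*(z*cos(z) + 2*sin(z)) is valid.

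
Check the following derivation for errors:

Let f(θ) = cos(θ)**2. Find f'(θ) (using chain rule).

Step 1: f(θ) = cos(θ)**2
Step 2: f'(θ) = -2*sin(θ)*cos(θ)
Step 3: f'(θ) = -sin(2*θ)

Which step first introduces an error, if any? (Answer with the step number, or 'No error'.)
No error

All steps in this derivation are correct.
The final answer f'(θ) = -sin(2*θ) is valid.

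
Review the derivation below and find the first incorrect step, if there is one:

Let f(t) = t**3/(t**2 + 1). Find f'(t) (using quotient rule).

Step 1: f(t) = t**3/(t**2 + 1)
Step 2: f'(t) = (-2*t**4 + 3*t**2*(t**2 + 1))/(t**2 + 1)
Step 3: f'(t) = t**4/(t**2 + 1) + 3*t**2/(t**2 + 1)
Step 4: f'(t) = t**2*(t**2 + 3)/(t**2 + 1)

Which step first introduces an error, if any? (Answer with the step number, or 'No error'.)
Step 2

Step 2 is incorrect due to a wrong exponent.
The step shows: (-2*t**4 + 3*t**2*(t**2 + 1))/(t**2 + 1)
The correct value should be: (-2*t**4 + 3*t**2*(t**2 + 1))/(t**2 + 1)**2

Explanation: The exponent -2 on t**2 + 1 was incorrectly written as -1: the term (-2*t**4 + 3*t**2*(t**2 + 1))/(t**2 + 1)**2 was incorrectly written as (-2*t**4 + 3*t**2*(t**2 + 1))/(t**2 + 1)
The later steps are derived from this incorrect expression, so the error originates in Step 2.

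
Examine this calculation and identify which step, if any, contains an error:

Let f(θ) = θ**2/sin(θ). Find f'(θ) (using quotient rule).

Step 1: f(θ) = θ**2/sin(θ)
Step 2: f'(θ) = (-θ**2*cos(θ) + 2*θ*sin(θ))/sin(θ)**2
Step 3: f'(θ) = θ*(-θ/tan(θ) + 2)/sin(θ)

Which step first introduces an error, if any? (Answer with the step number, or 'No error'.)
No error

All steps in this derivation are correct.
The final answer f'(θ) = θ*(-θ/tan(θ) + 2)/sin(θ) is valid.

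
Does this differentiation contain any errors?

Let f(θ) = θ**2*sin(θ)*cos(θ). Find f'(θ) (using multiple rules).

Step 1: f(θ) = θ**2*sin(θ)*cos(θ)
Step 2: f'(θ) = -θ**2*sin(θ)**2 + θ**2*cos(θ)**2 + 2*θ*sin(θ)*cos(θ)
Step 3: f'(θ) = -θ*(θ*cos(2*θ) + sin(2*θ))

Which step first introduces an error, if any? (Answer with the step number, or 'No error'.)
Step 3

Step 3 is incorrect due to a sign flip.
The step shows: -θ*(θ*cos(2*θ) + sin(2*θ))
The correct value should be: θ*(θ*cos(2*θ) + sin(2*θ))

Explanation: The sign of the whole expression was flipped: the term θ*(θ*cos(2*θ) + sin(2*θ)) was incorrectly written as -θ*(θ*cos(2*θ) + sin(2*θ))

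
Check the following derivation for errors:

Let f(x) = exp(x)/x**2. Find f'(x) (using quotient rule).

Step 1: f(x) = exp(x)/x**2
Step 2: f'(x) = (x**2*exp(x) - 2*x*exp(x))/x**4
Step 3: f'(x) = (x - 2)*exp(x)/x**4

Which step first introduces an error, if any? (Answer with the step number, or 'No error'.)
Step 3

Step 3 is incorrect due to a wrong exponent.
The step shows: (x - 2)*exp(x)/x**4
The correct value should be: (x - 2)*exp(x)/x**3

Explanation: The exponent -3 on x was incorrectly written as -4: the term (x - 2)*exp(x)/x**3 was incorrectly written as (x - 2)*exp(x)/x**4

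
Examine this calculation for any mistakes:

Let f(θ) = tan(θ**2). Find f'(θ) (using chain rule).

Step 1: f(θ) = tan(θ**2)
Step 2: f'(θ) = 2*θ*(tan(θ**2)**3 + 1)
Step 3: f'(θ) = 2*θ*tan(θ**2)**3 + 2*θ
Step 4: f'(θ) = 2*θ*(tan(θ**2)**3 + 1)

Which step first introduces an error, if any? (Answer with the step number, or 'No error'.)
Step 2

Step 2 is incorrect due to a wrong exponent.
The step shows: 2*θ*(tan(θ**2)**3 + 1)
The correct value should be: 2*θ*(tan(θ**2)**2 + 1)

Explanation: The exponent 2 on tan(θ**2) was incorrectly written as 3: the term 2*θ*(tan(θ**2)**2 + 1) was incorrectly written as 2*θ*(tan(θ**2)**3 + 1)
The later steps are derived from this incorrect expression, so the error originates in Step 2.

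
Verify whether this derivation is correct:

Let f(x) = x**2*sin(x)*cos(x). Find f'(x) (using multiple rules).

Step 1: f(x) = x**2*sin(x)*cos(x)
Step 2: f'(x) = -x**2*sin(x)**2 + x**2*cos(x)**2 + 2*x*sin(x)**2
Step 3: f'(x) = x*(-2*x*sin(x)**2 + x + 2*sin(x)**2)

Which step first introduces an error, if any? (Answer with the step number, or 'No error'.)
Step 2

Step 2 is incorrect due to a wrong trig function.
The step shows: -x**2*sin(x)**2 + x**2*cos(x)**2 + 2*x*sin(x)**2
The correct value should be: -x**2*sin(x)**2 + x**2*cos(x)**2 + 2*x*sin(x)*cos(x)

Explanation: cos(x) was incorrectly written as sin(x): the term 2*x*sin(x)*cos(x) was incorrectly written as 2*x*sin(x)**2
The later steps are derived from this incorrect expression, so the error originates in Step 2.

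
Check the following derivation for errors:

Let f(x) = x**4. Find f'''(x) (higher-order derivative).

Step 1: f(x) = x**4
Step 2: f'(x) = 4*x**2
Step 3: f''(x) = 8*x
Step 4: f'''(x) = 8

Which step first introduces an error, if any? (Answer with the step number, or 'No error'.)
Step 2

Step 2 is incorrect due to a wrong exponent.
The step shows: 4*x**2
The correct value should be: 4*x**3

Explanation: The exponent 3 on x was incorrectly written as 2: the term 4*x**3 was incorrectly written as 4*x**2
The later steps are derived from this incorrect expression, so the error originates in Step 2.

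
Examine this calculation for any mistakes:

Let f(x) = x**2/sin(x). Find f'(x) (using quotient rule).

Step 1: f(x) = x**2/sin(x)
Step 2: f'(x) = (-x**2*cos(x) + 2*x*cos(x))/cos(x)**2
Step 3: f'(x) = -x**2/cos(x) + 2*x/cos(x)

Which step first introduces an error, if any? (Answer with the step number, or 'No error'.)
Step 2

Step 2 is incorrect due to a wrong trig function.
The step shows: (-x**2*cos(x) + 2*x*cos(x))/cos(x)**2
The correct value should be: (-x**2*cos(x) + 2*x*sin(x))/sin(x)**2

Explanation: sin(x) was incorrectly written as cos(x): the term (-x**2*cos(x) + 2*x*sin(x))/sin(x)**2 was incorrectly written as (-x**2*cos(x) + 2*x*cos(x))/cos(x)**2
The later steps are derived from this incorrect expression, so the error originates in Step 2.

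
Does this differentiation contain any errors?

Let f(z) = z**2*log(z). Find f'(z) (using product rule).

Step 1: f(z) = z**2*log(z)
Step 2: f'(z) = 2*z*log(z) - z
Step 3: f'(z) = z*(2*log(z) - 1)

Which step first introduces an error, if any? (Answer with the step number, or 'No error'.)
Step 2

Step 2 is incorrect due to a sign flip.
The step shows: 2*z*log(z) - z
The correct value should be: 2*z*log(z) + z

Explanation: The sign of one term was flipped: the term z was incorrectly written as -z
The later steps are derived from this incorrect expression, so the error originates in Step 2.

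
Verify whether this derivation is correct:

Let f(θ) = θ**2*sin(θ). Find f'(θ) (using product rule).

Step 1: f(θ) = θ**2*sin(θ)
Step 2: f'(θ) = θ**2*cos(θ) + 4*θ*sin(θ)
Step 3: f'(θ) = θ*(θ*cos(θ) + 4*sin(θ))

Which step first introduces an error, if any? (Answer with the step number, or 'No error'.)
Step 2

Step 2 is incorrect due to a wrong coefficient.
The step shows: θ**2*cos(θ) + 4*θ*sin(θ)
The correct value should be: θ**2*cos(θ) + 2*θ*sin(θ)

Explanation: The coefficient 2 was incorrectly written as 4: the term 2*θ*sin(θ) was incorrectly written as 4*θ*sin(θ)
The later steps are derived from this incorrect expression, so the error originates in Step 2.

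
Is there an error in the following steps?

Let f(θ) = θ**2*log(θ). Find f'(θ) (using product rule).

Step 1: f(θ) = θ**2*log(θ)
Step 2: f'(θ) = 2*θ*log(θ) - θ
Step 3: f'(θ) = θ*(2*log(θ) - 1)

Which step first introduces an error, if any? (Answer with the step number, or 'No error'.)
Step 2

Step 2 is incorrect due to a sign flip.
The step shows: 2*θ*log(θ) - θ
The correct value should be: 2*θ*log(θ) + θ

Explanation: The sign of one term was flipped: the term θ was incorrectly written as -θ
The later steps are derived from this incorrect expression, so the error originates in Step 2.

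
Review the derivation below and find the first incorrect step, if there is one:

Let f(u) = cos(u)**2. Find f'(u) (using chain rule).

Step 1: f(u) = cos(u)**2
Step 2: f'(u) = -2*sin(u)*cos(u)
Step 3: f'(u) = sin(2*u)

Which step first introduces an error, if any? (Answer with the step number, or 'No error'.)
Step 3

Step 3 is incorrect due to a sign flip.
The step shows: sin(2*u)
The correct value should be: -sin(2*u)

Explanation: The sign of the whole expression was flipped: the term -sin(2*u) was incorrectly written as sin(2*u)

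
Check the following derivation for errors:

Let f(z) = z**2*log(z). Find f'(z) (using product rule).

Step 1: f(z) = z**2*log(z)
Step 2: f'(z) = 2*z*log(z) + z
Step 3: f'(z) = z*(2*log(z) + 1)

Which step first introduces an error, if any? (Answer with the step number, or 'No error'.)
No error

All steps in this derivation are correct.
The final answer f'(z) = z*(2*log(z) + 1) is valid.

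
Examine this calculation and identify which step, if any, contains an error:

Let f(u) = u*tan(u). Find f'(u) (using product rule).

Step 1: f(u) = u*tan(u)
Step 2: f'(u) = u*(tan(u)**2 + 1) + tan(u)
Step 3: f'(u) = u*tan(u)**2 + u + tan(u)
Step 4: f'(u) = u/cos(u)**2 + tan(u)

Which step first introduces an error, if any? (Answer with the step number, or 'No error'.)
No error

All steps in this derivation are correct.
The final answer f'(u) = u/cos(u)**2 + tan(u) is valid.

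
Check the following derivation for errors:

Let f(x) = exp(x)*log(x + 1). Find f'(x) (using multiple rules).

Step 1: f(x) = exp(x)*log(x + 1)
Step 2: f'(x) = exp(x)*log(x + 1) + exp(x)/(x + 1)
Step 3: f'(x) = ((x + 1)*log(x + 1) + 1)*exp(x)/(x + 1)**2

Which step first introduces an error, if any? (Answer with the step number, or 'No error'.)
Step 3

Step 3 is incorrect due to a wrong exponent.
The step shows: ((x + 1)*log(x + 1) + 1)*exp(x)/(x + 1)**2
The correct value should be: ((x + 1)*log(x + 1) + 1)*exp(x)/(x + 1)

Explanation: The exponent -1 on x + 1 was incorrectly written as -2: the term ((x + 1)*log(x + 1) + 1)*exp(x)/(x + 1) was incorrectly written as ((x + 1)*log(x + 1) + 1)*exp(x)/(x + 1)**2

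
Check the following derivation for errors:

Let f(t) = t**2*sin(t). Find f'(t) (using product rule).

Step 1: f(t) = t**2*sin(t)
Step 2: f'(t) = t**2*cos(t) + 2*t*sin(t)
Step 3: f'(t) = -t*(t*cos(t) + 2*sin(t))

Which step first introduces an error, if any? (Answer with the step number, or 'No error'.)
Step 3

Step 3 is incorrect due to a sign flip.
The step shows: -t*(t*cos(t) + 2*sin(t))
The correct value should be: t*(t*cos(t) + 2*sin(t))

Explanation: The sign of the whole expression was flipped: the term t*(t*cos(t) + 2*sin(t)) was incorrectly written as -t*(t*cos(t) + 2*sin(t))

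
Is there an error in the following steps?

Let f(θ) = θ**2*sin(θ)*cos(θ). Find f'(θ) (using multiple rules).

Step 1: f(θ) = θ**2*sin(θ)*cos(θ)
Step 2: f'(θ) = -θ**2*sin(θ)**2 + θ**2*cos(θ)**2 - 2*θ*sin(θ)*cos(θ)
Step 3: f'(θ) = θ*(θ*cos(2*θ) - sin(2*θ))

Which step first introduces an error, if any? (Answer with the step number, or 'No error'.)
Step 2

Step 2 is incorrect due to a sign flip.
The step shows: -θ**2*sin(θ)**2 + θ**2*cos(θ)**2 - 2*θ*sin(θ)*cos(θ)
The correct value should be: -θ**2*sin(θ)**2 + θ**2*cos(θ)**2 + 2*θ*sin(θ)*cos(θ)

Explanation: The sign of one term was flipped: the term 2*θ*sin(θ)*cos(θ) was incorrectly written as -2*θ*sin(θ)*cos(θ)
The later steps are derived from this incorrect expression, so the error originates in Step 2.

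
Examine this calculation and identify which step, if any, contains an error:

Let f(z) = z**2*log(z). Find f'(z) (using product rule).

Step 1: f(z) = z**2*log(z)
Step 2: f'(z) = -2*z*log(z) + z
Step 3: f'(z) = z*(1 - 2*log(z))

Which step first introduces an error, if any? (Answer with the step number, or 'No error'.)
Step 2

Step 2 is incorrect due to a sign flip.
The step shows: -2*z*log(z) + z
The correct value should be: 2*z*log(z) + z

Explanation: The sign of one term was flipped: the term 2*z*log(z) was incorrectly written as -2*z*log(z)
The later steps are derived from this incorrect expression, so the error originates in Step 2.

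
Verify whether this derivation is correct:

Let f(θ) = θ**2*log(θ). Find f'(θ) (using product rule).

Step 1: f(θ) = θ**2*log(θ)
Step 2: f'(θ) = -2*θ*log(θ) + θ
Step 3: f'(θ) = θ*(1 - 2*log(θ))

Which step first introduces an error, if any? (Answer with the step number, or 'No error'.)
Step 2

Step 2 is incorrect due to a sign flip.
The step shows: -2*θ*log(θ) + θ
The correct value should be: 2*θ*log(θ) + θ

Explanation: The sign of one term was flipped: the term 2*θ*log(θ) was incorrectly written as -2*θ*log(θ)
The later steps are derived from this incorrect expression, so the error originates in Step 2.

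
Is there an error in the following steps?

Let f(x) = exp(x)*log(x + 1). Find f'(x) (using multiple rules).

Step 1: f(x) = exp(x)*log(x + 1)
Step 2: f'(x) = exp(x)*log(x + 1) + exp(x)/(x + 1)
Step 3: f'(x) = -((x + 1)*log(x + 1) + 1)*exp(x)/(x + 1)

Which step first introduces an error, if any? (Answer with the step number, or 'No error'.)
Step 3

Step 3 is incorrect due to a sign flip.
The step shows: -((x + 1)*log(x + 1) + 1)*exp(x)/(x + 1)
The correct value should be: ((x + 1)*log(x + 1) + 1)*exp(x)/(x + 1)

Explanation: The sign of the whole expression was flipped: the term ((x + 1)*log(x + 1) + 1)*exp(x)/(x + 1) was incorrectly written as -((x + 1)*log(x + 1) + 1)*exp(x)/(x + 1)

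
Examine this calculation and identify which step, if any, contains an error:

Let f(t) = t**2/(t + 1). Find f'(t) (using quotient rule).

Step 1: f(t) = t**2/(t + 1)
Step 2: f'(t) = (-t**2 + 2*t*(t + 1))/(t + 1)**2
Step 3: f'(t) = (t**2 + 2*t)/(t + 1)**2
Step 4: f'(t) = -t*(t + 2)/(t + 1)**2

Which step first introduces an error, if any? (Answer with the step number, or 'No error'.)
Step 4

Step 4 is incorrect due to a sign flip.
The step shows: -t*(t + 2)/(t + 1)**2
The correct value should be: t*(t + 2)/(t + 1)**2

Explanation: The sign of the whole expression was flipped: the term t*(t + 2)/(t + 1)**2 was incorrectly written as -t*(t + 2)/(t + 1)**2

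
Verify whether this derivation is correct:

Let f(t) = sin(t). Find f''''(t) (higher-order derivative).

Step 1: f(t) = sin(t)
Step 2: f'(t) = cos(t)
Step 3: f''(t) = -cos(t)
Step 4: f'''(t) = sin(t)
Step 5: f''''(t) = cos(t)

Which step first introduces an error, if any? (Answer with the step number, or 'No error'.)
Step 3

Step 3 is incorrect due to a wrong trig function.
The step shows: -cos(t)
The correct value should be: -sin(t)

Explanation: sin(t) was incorrectly written as cos(t): the term -sin(t) was incorrectly written as -cos(t)
The later steps are derived from this incorrect expression, so the error originates in Step 3.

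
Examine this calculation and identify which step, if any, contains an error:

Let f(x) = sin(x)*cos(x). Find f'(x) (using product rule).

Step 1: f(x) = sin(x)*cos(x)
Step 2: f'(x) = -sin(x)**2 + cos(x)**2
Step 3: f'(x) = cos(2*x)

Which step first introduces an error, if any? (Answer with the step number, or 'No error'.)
No error

All steps in this derivation are correct.
The final answer f'(x) = cos(2*x) is valid.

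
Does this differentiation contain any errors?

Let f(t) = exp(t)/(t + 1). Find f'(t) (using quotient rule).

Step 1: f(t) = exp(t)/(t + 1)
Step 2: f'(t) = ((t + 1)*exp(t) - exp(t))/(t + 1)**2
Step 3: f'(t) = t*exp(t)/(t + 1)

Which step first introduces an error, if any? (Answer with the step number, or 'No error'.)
Step 3

Step 3 is incorrect due to a wrong exponent.
The step shows: t*exp(t)/(t + 1)
The correct value should be: t*exp(t)/(t + 1)**2

Explanation: The exponent -2 on t + 1 was incorrectly written as -1: the term t*exp(t)/(t + 1)**2 was incorrectly written as t*exp(t)/(t + 1)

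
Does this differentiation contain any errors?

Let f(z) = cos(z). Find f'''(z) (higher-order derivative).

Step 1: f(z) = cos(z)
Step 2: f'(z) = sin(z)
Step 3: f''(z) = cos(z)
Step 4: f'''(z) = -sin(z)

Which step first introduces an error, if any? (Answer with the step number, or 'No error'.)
Step 2

Step 2 is incorrect due to a sign flip.
The step shows: sin(z)
The correct value should be: -sin(z)

Explanation: The sign of the whole expression was flipped: the term -sin(z) was incorrectly written as sin(z)
The later steps are derived from this incorrect expression, so the error originates in Step 2.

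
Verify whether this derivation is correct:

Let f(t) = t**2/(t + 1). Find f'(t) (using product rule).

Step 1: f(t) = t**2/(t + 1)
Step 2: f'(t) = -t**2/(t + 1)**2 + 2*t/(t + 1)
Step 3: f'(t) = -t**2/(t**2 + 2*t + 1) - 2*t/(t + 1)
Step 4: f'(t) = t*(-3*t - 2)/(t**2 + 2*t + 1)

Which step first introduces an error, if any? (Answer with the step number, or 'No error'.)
Step 3

Step 3 is incorrect due to a sign flip.
The step shows: -t**2/(t**2 + 2*t + 1) - 2*t/(t + 1)
The correct value should be: -t**2/(t**2 + 2*t + 1) + 2*t/(t + 1)

Explanation: The sign of one term was flipped: the term 2*t/(t + 1) was incorrectly written as -2*t/(t + 1)
The later steps are derived from this incorrect expression, so the error originates in Step 3.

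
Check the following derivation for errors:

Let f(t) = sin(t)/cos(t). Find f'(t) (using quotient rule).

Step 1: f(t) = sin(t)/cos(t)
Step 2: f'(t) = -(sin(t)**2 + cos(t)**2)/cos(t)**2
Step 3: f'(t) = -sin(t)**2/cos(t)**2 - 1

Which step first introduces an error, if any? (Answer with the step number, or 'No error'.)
Step 2

Step 2 is incorrect due to a sign flip.
The step shows: -(sin(t)**2 + cos(t)**2)/cos(t)**2
The correct value should be: (sin(t)**2 + cos(t)**2)/cos(t)**2

Explanation: The sign of the whole expression was flipped: the term (sin(t)**2 + cos(t)**2)/cos(t)**2 was incorrectly written as -(sin(t)**2 + cos(t)**2)/cos(t)**2
The later steps are derived from this incorrect expression, so the error originates in Step 2.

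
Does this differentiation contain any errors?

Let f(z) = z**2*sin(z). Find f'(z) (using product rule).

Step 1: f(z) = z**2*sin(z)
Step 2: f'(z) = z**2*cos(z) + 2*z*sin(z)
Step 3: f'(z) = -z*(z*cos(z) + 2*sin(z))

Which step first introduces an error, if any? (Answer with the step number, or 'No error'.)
Step 3

Step 3 is incorrect due to a sign flip.
The step shows: -z*(z*cos(z) + 2*sin(z))
The correct value should be: z*(z*cos(z) + 2*sin(z))

Explanation: The sign of the whole expression was flipped: the term z*(z*cos(z) + 2*sin(z)) was incorrectly written as -z*(z*cos(z) + 2*sin(z))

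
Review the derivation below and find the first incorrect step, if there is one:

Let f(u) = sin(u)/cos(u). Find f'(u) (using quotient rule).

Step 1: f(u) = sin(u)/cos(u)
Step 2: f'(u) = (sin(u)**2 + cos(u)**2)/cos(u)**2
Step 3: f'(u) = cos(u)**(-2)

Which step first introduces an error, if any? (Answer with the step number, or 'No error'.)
No error

All steps in this derivation are correct.
The final answer f'(u) = cos(u)**(-2) is valid.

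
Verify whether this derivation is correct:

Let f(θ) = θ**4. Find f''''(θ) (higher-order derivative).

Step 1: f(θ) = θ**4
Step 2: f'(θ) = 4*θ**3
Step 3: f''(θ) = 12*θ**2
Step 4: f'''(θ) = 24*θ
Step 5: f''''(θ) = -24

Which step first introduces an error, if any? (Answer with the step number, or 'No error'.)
Step 5

Step 5 is incorrect due to a sign flip.
The step shows: -24
The correct value should be: 24

Explanation: The sign of the whole expression was flipped: the term 24 was incorrectly written as -24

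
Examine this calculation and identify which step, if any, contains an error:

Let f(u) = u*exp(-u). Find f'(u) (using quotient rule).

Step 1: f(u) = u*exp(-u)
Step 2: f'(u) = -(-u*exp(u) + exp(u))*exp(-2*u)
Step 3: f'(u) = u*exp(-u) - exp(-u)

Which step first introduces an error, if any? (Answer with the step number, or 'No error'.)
Step 2

Step 2 is incorrect due to a sign flip.
The step shows: -(-u*exp(u) + exp(u))*exp(-2*u)
The correct value should be: (-u*exp(u) + exp(u))*exp(-2*u)

Explanation: The sign of the whole expression was flipped: the term (-u*exp(u) + exp(u))*exp(-2*u) was incorrectly written as -(-u*exp(u) + exp(u))*exp(-2*u)
The later steps are derived from this incorrect expression, so the error originates in Step 2.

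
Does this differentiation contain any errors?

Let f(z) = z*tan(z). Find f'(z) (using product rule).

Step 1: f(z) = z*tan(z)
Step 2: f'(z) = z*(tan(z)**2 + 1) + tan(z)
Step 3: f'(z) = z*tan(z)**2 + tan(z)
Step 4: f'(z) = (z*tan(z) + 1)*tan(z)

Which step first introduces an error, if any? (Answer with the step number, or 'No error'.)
Step 3

Step 3 is incorrect due to a dropped term.
The step shows: z*tan(z)**2 + tan(z)
The correct value should be: z*tan(z)**2 + z + tan(z)

Explanation: A term was dropped: the term z was incorrectly omitted
The later steps are derived from this incorrect expression, so the error originates in Step 3.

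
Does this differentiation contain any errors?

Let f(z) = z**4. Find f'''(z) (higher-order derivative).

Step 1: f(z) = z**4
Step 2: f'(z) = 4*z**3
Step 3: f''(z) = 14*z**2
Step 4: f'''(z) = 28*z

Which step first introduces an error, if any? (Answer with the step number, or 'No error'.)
Step 3

Step 3 is incorrect due to a wrong coefficient.
The step shows: 14*z**2
The correct value should be: 12*z**2

Explanation: The coefficient 12 was incorrectly written as 14: the term 12*z**2 was incorrectly written as 14*z**2
The later steps are derived from this incorrect expression, so the error originates in Step 3.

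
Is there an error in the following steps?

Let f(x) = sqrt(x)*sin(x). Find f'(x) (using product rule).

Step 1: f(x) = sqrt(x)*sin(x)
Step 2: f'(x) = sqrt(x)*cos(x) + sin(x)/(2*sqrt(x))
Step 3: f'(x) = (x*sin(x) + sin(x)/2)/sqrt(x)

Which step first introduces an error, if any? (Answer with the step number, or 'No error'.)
Step 3

Step 3 is incorrect due to a wrong trig function.
The step shows: (x*sin(x) + sin(x)/2)/sqrt(x)
The correct value should be: (x*cos(x) + sin(x)/2)/sqrt(x)

Explanation: cos(x) was incorrectly written as sin(x): the term (x*cos(x) + sin(x)/2)/sqrt(x) was incorrectly written as (x*sin(x) + sin(x)/2)/sqrt(x)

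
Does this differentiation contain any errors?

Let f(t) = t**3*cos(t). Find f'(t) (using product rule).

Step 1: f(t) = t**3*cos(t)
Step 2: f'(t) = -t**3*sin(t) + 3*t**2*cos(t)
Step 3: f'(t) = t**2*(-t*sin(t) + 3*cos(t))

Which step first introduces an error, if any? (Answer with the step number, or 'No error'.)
No error

All steps in this derivation are correct.
The final answer f'(t) = t**2*(-t*sin(t) + 3*cos(t)) is valid.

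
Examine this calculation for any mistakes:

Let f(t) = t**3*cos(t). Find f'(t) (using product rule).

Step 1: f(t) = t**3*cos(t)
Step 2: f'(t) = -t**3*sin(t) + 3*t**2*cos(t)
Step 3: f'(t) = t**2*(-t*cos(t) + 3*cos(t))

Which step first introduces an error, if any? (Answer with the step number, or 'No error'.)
Step 3

Step 3 is incorrect due to a wrong trig function.
The step shows: t**2*(-t*cos(t) + 3*cos(t))
The correct value should be: t**2*(-t*sin(t) + 3*cos(t))

Explanation: sin(t) was incorrectly written as cos(t): the term t**2*(-t*sin(t) + 3*cos(t)) was incorrectly written as t**2*(-t*cos(t) + 3*cos(t))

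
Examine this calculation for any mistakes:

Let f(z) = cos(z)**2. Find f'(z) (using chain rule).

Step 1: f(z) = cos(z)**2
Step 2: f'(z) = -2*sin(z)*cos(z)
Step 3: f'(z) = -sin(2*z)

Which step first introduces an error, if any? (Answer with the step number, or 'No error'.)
No error

All steps in this derivation are correct.
The final answer f'(z) = -sin(2*z) is valid.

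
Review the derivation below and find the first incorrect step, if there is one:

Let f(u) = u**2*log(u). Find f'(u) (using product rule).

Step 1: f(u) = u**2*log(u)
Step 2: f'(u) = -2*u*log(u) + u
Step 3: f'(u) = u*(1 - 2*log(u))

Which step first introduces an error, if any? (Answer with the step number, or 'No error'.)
Step 2

Step 2 is incorrect due to a sign flip.
The step shows: -2*u*log(u) + u
The correct value should be: 2*u*log(u) + u

Explanation: The sign of one term was flipped: the term 2*u*log(u) was incorrectly written as -2*u*log(u)
The later steps are derived from this incorrect expression, so the error originates in Step 2.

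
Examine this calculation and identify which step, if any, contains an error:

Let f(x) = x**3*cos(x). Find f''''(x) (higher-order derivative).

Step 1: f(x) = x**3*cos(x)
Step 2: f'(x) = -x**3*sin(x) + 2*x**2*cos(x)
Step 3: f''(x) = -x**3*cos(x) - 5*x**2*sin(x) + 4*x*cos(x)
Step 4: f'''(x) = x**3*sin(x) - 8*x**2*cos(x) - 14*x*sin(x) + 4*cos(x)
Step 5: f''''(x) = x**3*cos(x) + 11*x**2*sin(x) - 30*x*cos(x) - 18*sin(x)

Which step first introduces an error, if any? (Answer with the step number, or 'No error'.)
Step 2

Step 2 is incorrect due to a wrong coefficient.
The step shows: -x**3*sin(x) + 2*x**2*cos(x)
The correct value should be: -x**3*sin(x) + 3*x**2*cos(x)

Explanation: The coefficient 3 was incorrectly written as 2: the term 3*x**2*cos(x) was incorrectly written as 2*x**2*cos(x)
The later steps are derived from this incorrect expression, so the error originates in Step 2.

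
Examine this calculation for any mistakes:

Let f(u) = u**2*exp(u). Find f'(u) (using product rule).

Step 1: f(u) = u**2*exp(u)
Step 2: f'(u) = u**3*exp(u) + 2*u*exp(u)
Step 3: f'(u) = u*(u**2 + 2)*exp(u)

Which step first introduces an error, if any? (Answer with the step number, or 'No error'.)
Step 2

Step 2 is incorrect due to a wrong exponent.
The step shows: u**3*exp(u) + 2*u*exp(u)
The correct value should be: u**2*exp(u) + 2*u*exp(u)

Explanation: The exponent 2 on u was incorrectly written as 3: the term u**2*exp(u) was incorrectly written as u**3*exp(u)
The later steps are derived from this incorrect expression, so the error originates in Step 2.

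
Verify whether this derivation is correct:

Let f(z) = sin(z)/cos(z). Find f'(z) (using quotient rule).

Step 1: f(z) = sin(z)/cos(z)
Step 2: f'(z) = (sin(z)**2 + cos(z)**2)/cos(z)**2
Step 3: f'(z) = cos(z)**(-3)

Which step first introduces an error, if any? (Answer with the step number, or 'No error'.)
Step 3

Step 3 is incorrect due to a wrong exponent.
The step shows: cos(z)**(-3)
The correct value should be: cos(z)**(-2)

Explanation: The exponent -2 on cos(z) was incorrectly written as -3: the term cos(z)**(-2) was incorrectly written as cos(z)**(-3)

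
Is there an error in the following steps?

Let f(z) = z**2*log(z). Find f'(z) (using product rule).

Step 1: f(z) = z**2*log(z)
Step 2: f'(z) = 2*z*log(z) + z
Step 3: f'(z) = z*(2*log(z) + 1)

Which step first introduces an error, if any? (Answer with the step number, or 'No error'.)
No error

All steps in this derivation are correct.
The final answer f'(z) = z*(2*log(z) + 1) is valid.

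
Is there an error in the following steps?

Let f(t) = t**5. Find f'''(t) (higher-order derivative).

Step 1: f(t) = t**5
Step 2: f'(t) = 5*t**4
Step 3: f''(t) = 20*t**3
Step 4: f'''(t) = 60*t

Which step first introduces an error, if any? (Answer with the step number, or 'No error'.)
Step 4

Step 4 is incorrect due to a wrong exponent.
The step shows: 60*t
The correct value should be: 60*t**2

Explanation: The exponent 2 on t was incorrectly written as 1: the term 60*t**2 was incorrectly written as 60*t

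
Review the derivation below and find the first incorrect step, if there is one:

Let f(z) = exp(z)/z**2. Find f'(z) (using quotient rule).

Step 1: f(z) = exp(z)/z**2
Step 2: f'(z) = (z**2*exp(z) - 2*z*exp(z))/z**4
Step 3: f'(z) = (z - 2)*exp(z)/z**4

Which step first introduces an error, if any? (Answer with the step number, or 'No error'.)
Step 3

Step 3 is incorrect due to a wrong exponent.
The step shows: (z - 2)*exp(z)/z**4
The correct value should be: (z - 2)*exp(z)/z**3

Explanation: The exponent -3 on z was incorrectly written as -4: the term (z - 2)*exp(z)/z**3 was incorrectly written as (z - 2)*exp(z)/z**4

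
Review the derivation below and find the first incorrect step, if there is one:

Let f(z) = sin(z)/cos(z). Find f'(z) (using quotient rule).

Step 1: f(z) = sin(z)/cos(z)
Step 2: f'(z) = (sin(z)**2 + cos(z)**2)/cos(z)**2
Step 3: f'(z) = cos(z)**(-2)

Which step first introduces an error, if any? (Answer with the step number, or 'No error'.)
No error

All steps in this derivation are correct.
The final answer f'(z) = cos(z)**(-2) is valid.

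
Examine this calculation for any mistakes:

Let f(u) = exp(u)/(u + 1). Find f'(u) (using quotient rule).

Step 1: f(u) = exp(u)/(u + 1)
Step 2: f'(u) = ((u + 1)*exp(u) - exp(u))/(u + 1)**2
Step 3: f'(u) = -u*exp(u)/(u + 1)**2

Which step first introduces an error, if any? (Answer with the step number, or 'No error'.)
Step 3

Step 3 is incorrect due to a sign flip.
The step shows: -u*exp(u)/(u + 1)**2
The correct value should be: u*exp(u)/(u + 1)**2

Explanation: The sign of the whole expression was flipped: the term u*exp(u)/(u + 1)**2 was incorrectly written as -u*exp(u)/(u + 1)**2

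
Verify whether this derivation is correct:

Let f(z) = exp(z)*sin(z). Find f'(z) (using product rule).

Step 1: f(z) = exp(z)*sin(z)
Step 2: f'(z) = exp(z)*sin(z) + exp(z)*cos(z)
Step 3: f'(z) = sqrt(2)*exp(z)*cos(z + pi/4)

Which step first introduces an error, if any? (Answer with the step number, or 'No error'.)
Step 3

Step 3 is incorrect due to a wrong trig function.
The step shows: sqrt(2)*exp(z)*cos(z + pi/4)
The correct value should be: sqrt(2)*exp(z)*sin(z + pi/4)

Explanation: sin(z + pi/4) was incorrectly written as cos(z + pi/4): the term sqrt(2)*exp(z)*sin(z + pi/4) was incorrectly written as sqrt(2)*exp(z)*cos(z + pi/4)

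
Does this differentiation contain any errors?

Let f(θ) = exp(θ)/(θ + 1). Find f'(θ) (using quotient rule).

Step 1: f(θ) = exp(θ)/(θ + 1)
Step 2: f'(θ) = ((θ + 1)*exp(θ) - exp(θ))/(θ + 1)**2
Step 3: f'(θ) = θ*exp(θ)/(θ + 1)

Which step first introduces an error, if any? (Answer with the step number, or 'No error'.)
Step 3

Step 3 is incorrect due to a wrong exponent.
The step shows: θ*exp(θ)/(θ + 1)
The correct value should be: θ*exp(θ)/(θ + 1)**2

Explanation: The exponent -2 on θ + 1 was incorrectly written as -1: the term θ*exp(θ)/(θ + 1)**2 was incorrectly written as θ*exp(θ)/(θ + 1)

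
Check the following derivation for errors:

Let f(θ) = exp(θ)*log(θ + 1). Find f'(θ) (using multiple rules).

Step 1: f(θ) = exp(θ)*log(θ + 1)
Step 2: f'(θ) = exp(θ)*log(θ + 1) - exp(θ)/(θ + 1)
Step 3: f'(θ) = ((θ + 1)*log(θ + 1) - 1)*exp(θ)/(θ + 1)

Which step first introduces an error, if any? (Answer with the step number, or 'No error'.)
Step 2

Step 2 is incorrect due to a sign flip.
The step shows: exp(θ)*log(θ + 1) - exp(θ)/(θ + 1)
The correct value should be: exp(θ)*log(θ + 1) + exp(θ)/(θ + 1)

Explanation: The sign of one term was flipped: the term exp(θ)/(θ + 1) was incorrectly written as -exp(θ)/(θ + 1)
The later steps are derived from this incorrect expression, so the error originates in Step 2.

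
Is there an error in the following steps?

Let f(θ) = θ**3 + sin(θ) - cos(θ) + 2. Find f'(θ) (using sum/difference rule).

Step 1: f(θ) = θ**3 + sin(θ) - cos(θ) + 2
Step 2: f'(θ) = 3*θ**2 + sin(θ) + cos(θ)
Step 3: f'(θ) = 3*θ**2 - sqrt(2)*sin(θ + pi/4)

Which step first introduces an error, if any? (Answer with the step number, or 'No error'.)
Step 3

Step 3 is incorrect due to a sign flip.
The step shows: 3*θ**2 - sqrt(2)*sin(θ + pi/4)
The correct value should be: 3*θ**2 + sqrt(2)*sin(θ + pi/4)

Explanation: The sign of one term was flipped: the term sqrt(2)*sin(θ + pi/4) was incorrectly written as -sqrt(2)*sin(θ + pi/4)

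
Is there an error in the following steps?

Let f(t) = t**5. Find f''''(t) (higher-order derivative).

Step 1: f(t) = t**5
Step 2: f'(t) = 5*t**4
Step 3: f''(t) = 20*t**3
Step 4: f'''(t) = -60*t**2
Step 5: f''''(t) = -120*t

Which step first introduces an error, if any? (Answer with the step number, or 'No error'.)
Step 4

Step 4 is incorrect due to a sign flip.
The step shows: -60*t**2
The correct value should be: 60*t**2

Explanation: The sign of the whole expression was flipped: the term 60*t**2 was incorrectly written as -60*t**2
The later steps are derived from this incorrect expression, so the error originates in Step 4.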